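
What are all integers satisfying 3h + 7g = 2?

Step 1: Compute gcd(3, 7) = 1.
Since 1 divides 2, solutions exist.

Step 2: Find a particular solution using extended Euclidean algorithm.
We get h₀ = -4, g₀ = 2.
Check: 3*-4 + 7*2 = 2 = 2 ✓

Step 3: Write the general solution.
h = -4 + (7/1)t = -4 + 7t
g = 2 - (3/1)t = 2 - 3t
for any integer t.

h = -4 + 7t, g = 2 - 3t for integer t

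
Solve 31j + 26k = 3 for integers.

Step 1: Check solvability.
gcd(31, 26) = 1
Since 1 divides 3, solutions exist.

Step 2: Apply extended Euclidean algorithm to find gcd.
We find integers such that 31*x0 + 26*y0 = 1

Step 3: Scale the particular solution.
Multiply by 3/1 = 3:
j = -15, k = 18

Step 4: Verify.
31*(-15) + 26*(18) = 3 = 3 ✓

j = -15, k = 18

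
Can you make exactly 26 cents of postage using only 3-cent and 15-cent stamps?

We need non-negative x, y with 3x + 15y = 26.
gcd(3, 15) = 3, and 3 does not divide 26.
No integer solutions exist, so certainly no non-negative ones.

No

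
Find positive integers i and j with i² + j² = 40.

We need to find integers i, j > 0 such that i² + j² = 40.
Trying i = 2: j² = 40 - 2² = 40 - 4 = 36
j = 6
Check: 2² + 6² = 4 + 36 = 40 ✓

40 = 2² + 6²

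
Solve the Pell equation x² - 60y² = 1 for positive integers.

We seek the smallest positive integers (x, y) with x² - 60y² = 1, i.e., x² = 60y² + 1.
Try successive y values:
y = 1: x² = 60·1² + 1 = 61, not a perfect square
y = 2: x² = 60·2² + 1 = 241, not a perfect square
y = 3: x² = 60·3² + 1 = 541, not a perfect square
... continuing the search (or via continued fractions) ...
y = 4: x² = 60·4² + 1 = 961, x = 31 ✓

Verify: 31² - 60·4² = 961 - 960 = 1 ✓

x = 31, y = 4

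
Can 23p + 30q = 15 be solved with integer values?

Step 1: Compute gcd(23, 30).
gcd(23, 30) = 1

Step 2: Check divisibility.
Does 1 divide 15? 15 = 1 x 15, so yes.

By the theorem on linear Diophantine equations, 23p + 30q = 15 has integer solutions if and only if gcd(23, 30) divides 15. Since 1 | 15, solutions exist.

Yes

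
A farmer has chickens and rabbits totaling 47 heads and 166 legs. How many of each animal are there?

Let c = chickens, r = rabbits.
Heads: c + r = 47
Legs: 2c + 4r = 166
From the first equation, c = 47 - r. Substitute:
2(47 - r) + 4r = 166
94 + 2r = 166
r = (166 - 94)/2 = 36
c = 47 - 36 = 11

Chickens: 11, Rabbits: 36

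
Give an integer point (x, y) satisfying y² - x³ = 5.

Try small integer x values and check whether x³ + 5 is a perfect square.
x = -1: x³ + 5 = -1³ + 5 = -1 + 5 = 4
Is 4 a perfect square? 2² = 4 ✓
So (x, y) = (-1, -2) is a solution.

x = -1, y = -2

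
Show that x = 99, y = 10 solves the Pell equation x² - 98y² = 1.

Compute x² = 99² = 9801
Compute 98y² = 98·10² = 98·100 = 9800
x² - 98y² = 9801 - 9800 = 1
Since this equals 1, (99, 10) is a solution.

Yes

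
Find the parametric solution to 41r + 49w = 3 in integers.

Step 1: Compute gcd(41, 49) = 1.
Since 1 divides 3, solutions exist.

Step 2: Find a particular solution using extended Euclidean algorithm.
We get r₀ = 18, w₀ = -15.
Check: 41*18 + 49*-15 = 3 = 3 ✓

Step 3: Write the general solution.
r = 18 + (49/1)t = 18 + 49t
w = -15 - (41/1)t = -15 - 41t
for any integer t.

r = 18 + 49t, w = -15 - 41t for integer t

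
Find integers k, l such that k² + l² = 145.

We need to find integers k, l > 0 such that k² + l² = 145.
Trying k = 1: l² = 145 - 1² = 145 - 1 = 144
l = 12
Check: 1² + 12² = 1 + 144 = 145 ✓

145 = 1² + 12²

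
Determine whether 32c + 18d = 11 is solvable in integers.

Step 1: Compute gcd(32, 18).
gcd(32, 18) = 2

Step 2: Check divisibility.
Does 2 divide 11? 11 = 2 x 5 + 1, so no.

By the theorem on linear Diophantine equations, 32c + 18d = 11 has integer solutions if and only if gcd(32, 18) divides 11. Since 2 does not divide 11, no solutions exist.

No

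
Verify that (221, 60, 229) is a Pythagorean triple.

Compute a² + b²:
221² + 60² = 48841 + 3600 = 52441
Compute c²:
229² = 52441
Since 52441 = 52441, it is a Pythagorean triple.

Yes, it is a Pythagorean triple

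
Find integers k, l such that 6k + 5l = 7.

Step 1: Check solvability.
gcd(6, 5) = 1
Since 1 divides 7, solutions exist.

Step 2: Apply extended Euclidean algorithm to find gcd.
We find integers such that 6*x0 + 5*y0 = 1

Step 3: Scale the particular solution.
Multiply by 7/1 = 7:
k = 7, l = -7

Step 4: Verify.
6*(7) + 5*(-7) = 7 = 7 ✓

k = 7, l = -7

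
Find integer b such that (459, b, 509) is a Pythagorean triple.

b² = c² - a² = 509² - 459² = 259081 - 210681 = 48400
b = sqrt(48400) = 220

220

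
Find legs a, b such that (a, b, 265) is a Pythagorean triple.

We need a² + b² = 265² = 70225.
Trying: 23² + 264² = 529 + 69696 = 70225 ✓

(23, 264, 265)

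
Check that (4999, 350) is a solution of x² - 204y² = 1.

Compute x² = 4999² = 24990001
Compute 204y² = 204·350² = 204·122500 = 24990000
x² - 204y² = 24990001 - 24990000 = 1
Since this equals 1, (4999, 350) is a solution.

Yes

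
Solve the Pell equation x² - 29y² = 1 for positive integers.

We seek the smallest positive integers (x, y) with x² - 29y² = 1, i.e., x² = 29y² + 1.
Try successive y values:
y = 1: x² = 29·1² + 1 = 30, not a perfect square
y = 2: x² = 29·2² + 1 = 117, not a perfect square
y = 3: x² = 29·3² + 1 = 262, not a perfect square
... continuing the search (or via continued fractions) ...
y = 1820: x² = 29·1820² + 1 = 96059601, x = 9801 ✓

Verify: 9801² - 29·1820² = 96059601 - 96059600 = 1 ✓

x = 9801, y = 1820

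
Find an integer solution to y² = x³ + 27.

Try small integer x values and check whether x³ + 27 is a perfect square.
x = -3: x³ + 27 = -3³ + 27 = -27 + 27 = 0
Is 0 a perfect square? 0² = 0 ✓
So (x, y) = (-3, 0) is a solution.

x = -3, y = 0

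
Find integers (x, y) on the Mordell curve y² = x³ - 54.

Try small integer x values and check whether x³ - 54 is a perfect square.
x = 7: x³ - 54 = 7³ - 54 = 343 - 54 = 289
Is 289 a perfect square? 17² = 289 ✓
So (x, y) = (7, 17) is a solution.

x = 7, y = 17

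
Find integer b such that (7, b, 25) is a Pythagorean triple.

b² = c² - a² = 25² - 7² = 625 - 49 = 576
b = sqrt(576) = 24

24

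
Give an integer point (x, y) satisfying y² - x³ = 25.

Try small integer x values and check whether x³ + 25 is a perfect square.
x = 0: x³ + 25 = 0³ + 25 = 0 + 25 = 25
Is 25 a perfect square? 5² = 25 ✓
So (x, y) = (0, 5) is a solution.

x = 0, y = 5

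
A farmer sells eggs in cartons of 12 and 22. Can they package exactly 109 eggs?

We need non-negative a, b with 12a + 22b = 109.
gcd(12, 22) = 2, and 2 does not divide 109.
No integer solutions exist.

No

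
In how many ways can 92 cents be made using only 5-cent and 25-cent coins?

We need non-negative integers (x, y) with 5x + 25y = 92.
For each x from 0 to 18, check if (92 - 5x) is a non-negative multiple of 25.
Solutions (x, y): none
Count: 0

0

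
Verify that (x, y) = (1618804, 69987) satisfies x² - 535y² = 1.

Compute x² = 1618804² = 2620526390416
Compute 535y² = 535·69987² = 535·4898180169 = 2620526390415
x² - 535y² = 2620526390416 - 2620526390415 = 1
Since this equals 1, (1618804, 69987) is a solution.

Yes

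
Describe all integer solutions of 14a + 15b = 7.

Step 1: Compute gcd(14, 15) = 1.
Since 1 divides 7, solutions exist.

Step 2: Find a particular solution using extended Euclidean algorithm.
We get a₀ = -7, b₀ = 7.
Check: 14*-7 + 15*7 = 7 = 7 ✓

Step 3: Write the general solution.
a = -7 + (15/1)t = -7 + 15t
b = 7 - (14/1)t = 7 - 14t
for any integer t.

a = -7 + 15t, b = 7 - 14t for integer t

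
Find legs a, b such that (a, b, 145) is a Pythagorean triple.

We need a² + b² = 145² = 21025.
Trying: 105² + 100² = 11025 + 10000 = 21025 ✓

(105, 100, 145)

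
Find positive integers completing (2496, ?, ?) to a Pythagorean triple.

We need the other leg and hypotenuse such that 2496² + x² = c².
Take x = 7920, c = 8304: 2496² + 7920² = 6230016 + 62726400 = 68956416 = 8304² ✓
Triple: (7920, 2496, 8304)

(7920, 2496, 8304)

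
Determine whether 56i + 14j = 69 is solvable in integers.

Step 1: Compute gcd(56, 14).
gcd(56, 14) = 14

Step 2: Check divisibility.
Does 14 divide 69? 69 = 14 x 4 + 13, so no.

By the theorem on linear Diophantine equations, 56i + 14j = 69 has integer solutions if and only if gcd(56, 14) divides 69. Since 14 does not divide 69, no solutions exist.

No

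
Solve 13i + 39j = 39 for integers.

Step 1: Check solvability.
gcd(13, 39) = 13
Since 13 divides 39, solutions exist.

Step 2: Apply extended Euclidean algorithm to find gcd.
We find integers such that 13*x0 + 39*y0 = 13

Step 3: Scale the particular solution.
Multiply by 39/13 = 3:
i = 3, j = 0

Step 4: Verify.
13*(3) + 39*(0) = 39 = 39 ✓

i = 3, j = 0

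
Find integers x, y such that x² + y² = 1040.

We need to find integers x, y > 0 such that x² + y² = 1040.
Trying x = 4: y² = 1040 - 4² = 1040 - 16 = 1024
y = 32
Check: 4² + 32² = 16 + 1024 = 1040 ✓

1040 = 4² + 32²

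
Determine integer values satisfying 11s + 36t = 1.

Step 1: Check solvability.
gcd(11, 36) = 1
Since 1 divides 1, solutions exist.

Step 2: Apply extended Euclidean algorithm to find gcd.
We find integers such that 11*x0 + 36*y0 = 1

Step 3: Scale the particular solution.
Multiply by 1/1 = 1:
s = -13, t = 4

Step 4: Verify.
11*(-13) + 36*(4) = 1 = 1 ✓

s = -13, t = 4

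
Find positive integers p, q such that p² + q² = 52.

Search for p with 52 - p² a perfect square.
p = 4: 52 - 4² = 52 - 16 = 36 = 6² ✓
So p = 4, q = 6.

p = 4, q = 6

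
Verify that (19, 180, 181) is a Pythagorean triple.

Compute a² + b²:
19² + 180² = 361 + 32400 = 32761
Compute c²:
181² = 32761
Since 32761 = 32761, it is a Pythagorean triple.

Yes, it is a Pythagorean triple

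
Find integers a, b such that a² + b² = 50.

We need to find integers a, b > 0 such that a² + b² = 50.
Trying a = 1: b² = 50 - 1² = 50 - 1 = 49
b = 7
Check: 1² + 7² = 1 + 49 = 50 ✓

50 = 1² + 7²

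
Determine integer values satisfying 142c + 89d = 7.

Step 1: Check solvability.
gcd(142, 89) = 1
Since 1 divides 7, solutions exist.

Step 2: Apply extended Euclidean algorithm to find gcd.
We find integers such that 142*x0 + 89*y0 = 1

Step 3: Scale the particular solution.
Multiply by 7/1 = 7:
c = 294, d = -469

Step 4: Verify.
142*(294) + 89*(-469) = 7 = 7 ✓

c = 294, d = -469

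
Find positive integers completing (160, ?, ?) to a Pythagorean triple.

We need the other leg and hypotenuse such that 160² + x² = c².
Take x = 1596, c = 1604: 160² + 1596² = 25600 + 2547216 = 2572816 = 1604² ✓
Triple: (1596, 160, 1604)

(1596, 160, 1604)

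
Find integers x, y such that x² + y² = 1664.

We need to find integers x, y > 0 such that x² + y² = 1664.
Trying x = 8: y² = 1664 - 8² = 1664 - 64 = 1600
y = 40
Check: 8² + 40² = 64 + 1600 = 1664 ✓

1664 = 8² + 40²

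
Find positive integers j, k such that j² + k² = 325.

Search for j with 325 - j² a perfect square.
j = 1: 325 - 1² = 325 - 1 = 324 = 18² ✓
So j = 1, k = 18.

j = 1, k = 18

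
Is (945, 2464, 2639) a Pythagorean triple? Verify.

Compute a² + b² = 945² + 2464² = 893025 + 6071296 = 6964321
Compute c² = 2639² = 6964321
Since 6964321 = 6964321, confirmed.

Yes, it is a Pythagorean triple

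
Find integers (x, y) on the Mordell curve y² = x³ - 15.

Try small integer x values and check whether x³ - 15 is a perfect square.
x = 4: x³ - 15 = 4³ - 15 = 64 - 15 = 49
Is 49 a perfect square? 7² = 49 ✓
So (x, y) = (4, -7) is a solution.

x = 4, y = -7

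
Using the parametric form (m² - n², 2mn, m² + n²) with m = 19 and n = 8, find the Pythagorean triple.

a = m² - n² = 361 - 64 = 297
b = 2mn = 2·19·8 = 304
c = m² + n² = 361 + 64 = 425
Verify: 297² + 304² = 88209 + 92416 = 180625 = 425² ✓

(297, 304, 425)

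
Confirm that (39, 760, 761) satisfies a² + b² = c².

Compute a² + b² = 39² + 760² = 1521 + 577600 = 579121
Compute c² = 761² = 579121
Since 579121 = 579121, confirmed.

Yes, it is a Pythagorean triple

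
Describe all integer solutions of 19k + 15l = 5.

Step 1: Compute gcd(19, 15) = 1.
Since 1 divides 5, solutions exist.

Step 2: Find a particular solution using extended Euclidean algorithm.
We get k₀ = 20, l₀ = -25.
Check: 19*20 + 15*-25 = 5 = 5 ✓

Step 3: Write the general solution.
k = 20 + (15/1)t = 20 + 15t
l = -25 - (19/1)t = -25 - 19t
for any integer t.

k = 20 + 15t, l = -25 - 19t for integer t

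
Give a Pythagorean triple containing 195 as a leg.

We need the other leg and hypotenuse such that 195² + x² = c².
Take x = 3800, c = 3805: 195² + 3800² = 38025 + 14440000 = 14478025 = 3805² ✓
Triple: (195, 3800, 3805)

(195, 3800, 3805)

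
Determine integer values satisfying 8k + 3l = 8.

Step 1: Check solvability.
gcd(8, 3) = 1
Since 1 divides 8, solutions exist.

Step 2: Apply extended Euclidean algorithm to find gcd.
We find integers such that 8*x0 + 3*y0 = 1

Step 3: Scale the particular solution.
Multiply by 8/1 = 8:
k = -8, l = 24

Step 4: Verify.
8*(-8) + 3*(24) = 8 = 8 ✓

k = -8, l = 24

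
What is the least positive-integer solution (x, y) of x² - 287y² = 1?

We seek the smallest positive integers (x, y) with x² - 287y² = 1, i.e., x² = 287y² + 1.
Try successive y values:
y = 1: x² = 287·1² + 1 = 288, not a perfect square
y = 2: x² = 287·2² + 1 = 1149, not a perfect square
y = 3: x² = 287·3² + 1 = 2584, not a perfect square
... continuing the search (or via continued fractions) ...
y = 17: x² = 287·17² + 1 = 82944, x = 288 ✓

Verify: 288² - 287·17² = 82944 - 82943 = 1 ✓

x = 288, y = 17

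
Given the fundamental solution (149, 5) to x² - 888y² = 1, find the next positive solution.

Solutions to x² - Dy² = 1 are generated by powers of (x₀ + y₀√D).
The next solution satisfies x₁ + y₁√888 = (x₀ + y₀√888)², giving:
x₁ = x₀² + 888y₀² = 149² + 888·5² = 22201 + 22200 = 44401
y₁ = 2x₀y₀ = 2·149·5 = 1490

Verify: 44401² - 888·1490² = 1971448801 - 1971448800 = 1 ✓

x = 44401, y = 1490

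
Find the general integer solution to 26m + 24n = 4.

Step 1: Compute gcd(26, 24) = 2.
Since 2 divides 4, solutions exist.

Step 2: Find a particular solution using extended Euclidean algorithm.
We get m₀ = 2, n₀ = -2.
Check: 26*2 + 24*-2 = 4 = 4 ✓

Step 3: Write the general solution.
m = 2 + (24/2)t = 2 + 12t
n = -2 - (26/2)t = -2 - 13t
for any integer t.

m = 2 + 12t, n = -2 - 13t for integer t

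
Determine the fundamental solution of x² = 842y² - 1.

We need x² = 842y² - 1. Try successive y:
y = 1: x² = 842·1² - 1 = 841 = 29² ✓
Check: 29² - 842·1² = 841 - 842 = -1 ✓

x = 29, y = 1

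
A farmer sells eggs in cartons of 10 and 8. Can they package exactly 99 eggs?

We need non-negative a, b with 10a + 8b = 99.
gcd(10, 8) = 2, and 2 does not divide 99.
No integer solutions exist.

No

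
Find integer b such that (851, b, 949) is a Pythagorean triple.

b² = c² - a² = 949² - 851² = 900601 - 724201 = 176400
b = sqrt(176400) = 420

420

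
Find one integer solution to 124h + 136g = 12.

Step 1: Check solvability.
gcd(124, 136) = 4
Since 4 divides 12, solutions exist.

Step 2: Apply extended Euclidean algorithm to find gcd.
We find integers such that 124*x0 + 136*y0 = 4

Step 3: Scale the particular solution.
Multiply by 12/4 = 3:
h = 33, g = -30

Step 4: Verify.
124*(33) + 136*(-30) = 12 = 12 ✓

h = 33, g = -30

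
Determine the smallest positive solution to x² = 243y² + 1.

We seek the smallest positive integers (x, y) with x² - 243y² = 1, i.e., x² = 243y² + 1.
Try successive y values:
y = 1: x² = 243·1² + 1 = 244, not a perfect square
y = 2: x² = 243·2² + 1 = 973, not a perfect square
y = 3: x² = 243·3² + 1 = 2188, not a perfect square
... continuing the search (or via continued fractions) ...
y = 4505: x² = 243·4505² + 1 = 4931691076, x = 70226 ✓

Verify: 70226² - 243·4505² = 4931691076 - 4931691075 = 1 ✓

x = 70226, y = 4505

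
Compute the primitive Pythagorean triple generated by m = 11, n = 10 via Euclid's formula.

a = m² - n² = 11² - 10² = 121 - 100 = 21
b = 2mn = 2·11·10 = 220
c = m² + n² = 121 + 100 = 221
Verify: 21² + 220² = 441 + 48400 = 48841 = 221² ✓

(21, 220, 221)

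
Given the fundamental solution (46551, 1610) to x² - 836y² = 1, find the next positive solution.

Solutions to x² - Dy² = 1 are generated by powers of (x₀ + y₀√D).
The next solution satisfies x₁ + y₁√836 = (x₀ + y₀√836)², giving:
x₁ = x₀² + 836y₀² = 46551² + 836·1610² = 2166995601 + 2166995600 = 4333991201
y₁ = 2x₀y₀ = 2·46551·1610 = 149894220

Verify: 4333991201² - 836·149894220² = 18783479730345422401 - 18783479730345422400 = 1 ✓

x = 4333991201, y = 149894220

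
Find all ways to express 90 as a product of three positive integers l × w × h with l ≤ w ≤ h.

Iterate l from 1 to ⌊90^(1/3)⌋. For each l dividing 90, iterate w ≥ l with w dividing 90/l, and set h = 90/(l·w).
Triples found (10): (1×1×90), (1×2×45), (1×3×30), (1×5×18), (1×6×15), (1×9×10), (2×3×15), (2×5×9), (3×3×10), (3×5×6)

(1×1×90), (1×2×45), (1×3×30), (1×5×18), (1×6×15), (1×9×10), (2×3×15), (2×5×9), (3×3×10), (3×5×6)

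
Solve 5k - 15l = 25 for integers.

Step 1: Check solvability.
gcd(5, 15) = 5
Since 5 divides 25, solutions exist.

Step 2: Apply extended Euclidean algorithm to find gcd.
We find integers such that 5*x0 + 15*y0 = 5

Step 3: Scale the particular solution.
Multiply by 25/5 = 5:
k = 5, l = 0

Step 4: Verify.
5*(5) - 15*(0) = 25 = 25 ✓

k = 5, l = 0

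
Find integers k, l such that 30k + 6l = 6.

Step 1: Check solvability.
gcd(30, 6) = 6
Since 6 divides 6, solutions exist.

Step 2: Apply extended Euclidean algorithm to find gcd.
We find integers such that 30*x0 + 6*y0 = 6

Step 3: Scale the particular solution.
Multiply by 6/6 = 1:
k = 0, l = 1

Step 4: Verify.
30*(0) + 6*(1) = 6 = 6 ✓

k = 0, l = 1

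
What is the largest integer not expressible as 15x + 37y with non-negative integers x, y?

For two coprime denominations a and b, the Frobenius number (largest value not representable as a non-negative combination) is ab - a - b.
Here gcd(15, 37) = 1, so they are coprime.
F(15, 37) = 15·37 - 15 - 37 = 555 - 52 = 503

503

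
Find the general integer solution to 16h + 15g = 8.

Step 1: Compute gcd(16, 15) = 1.
Since 1 divides 8, solutions exist.

Step 2: Find a particular solution using extended Euclidean algorithm.
We get h₀ = 8, g₀ = -8.
Check: 16*8 + 15*-8 = 8 = 8 ✓

Step 3: Write the general solution.
h = 8 + (15/1)t = 8 + 15t
g = -8 - (16/1)t = -8 - 16t
for any integer t.

h = 8 + 15t, g = -8 - 16t for integer t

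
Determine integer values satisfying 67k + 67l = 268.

Step 1: Check solvability.
gcd(67, 67) = 67
Since 67 divides 268, solutions exist.

Step 2: Apply extended Euclidean algorithm to find gcd.
We find integers such that 67*x0 + 67*y0 = 67

Step 3: Scale the particular solution.
Multiply by 268/67 = 4:
k = 0, l = 4

Step 4: Verify.
67*(0) + 67*(4) = 268 = 268 ✓

k = 0, l = 4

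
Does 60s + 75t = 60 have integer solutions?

Step 1: Compute gcd(60, 75).
gcd(60, 75) = 15

Step 2: Check divisibility.
Does 15 divide 60? 60 = 15 x 4, so yes.

By the theorem on linear Diophantine equations, 60s + 75t = 60 has integer solutions if and only if gcd(60, 75) divides 60. Since 15 | 60, solutions exist.

Yes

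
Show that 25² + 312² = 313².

Compute a² + b² = 25² + 312² = 625 + 97344 = 97969
Compute c² = 313² = 97969
Since 97969 = 97969, confirmed.

Yes, it is a Pythagorean triple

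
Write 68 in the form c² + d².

We need to find integers c, d > 0 such that c² + d² = 68.
Trying c = 2: d² = 68 - 2² = 68 - 4 = 64
d = 8
Check: 2² + 8² = 4 + 64 = 68 ✓

68 = 2² + 8²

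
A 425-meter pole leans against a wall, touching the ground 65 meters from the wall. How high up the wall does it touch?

The ladder, wall, and ground form a right triangle with hypotenuse 425 and one leg 65.
By the Pythagorean theorem: h² = 425² - 65² = 180625 - 4225 = 176400
h = √176400 = 420 meters

420 meters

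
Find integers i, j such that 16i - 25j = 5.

Step 1: Check solvability.
gcd(16, 25) = 1
Since 1 divides 5, solutions exist.

Step 2: Apply extended Euclidean algorithm to find gcd.
We find integers such that 16*x0 + 25*y0 = 1

Step 3: Scale the particular solution.
Multiply by 5/1 = 5:
i = 55, j = 35

Step 4: Verify.
16*(55) - 25*(35) = 5 = 5 ✓

i = 55, j = 35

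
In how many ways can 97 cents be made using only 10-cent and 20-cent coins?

We need non-negative integers (x, y) with 10x + 20y = 97.
For each x from 0 to 9, check if (97 - 10x) is a non-negative multiple of 20.
Solutions (x, y): none
Count: 0

0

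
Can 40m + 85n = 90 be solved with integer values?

Step 1: Compute gcd(40, 85).
gcd(40, 85) = 5

Step 2: Check divisibility.
Does 5 divide 90? 90 = 5 x 18, so yes.

By the theorem on linear Diophantine equations, 40m + 85n = 90 has integer solutions if and only if gcd(40, 85) divides 90. Since 5 | 90, solutions exist.

Yes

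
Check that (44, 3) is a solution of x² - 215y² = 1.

Compute x² = 44² = 1936
Compute 215y² = 215·3² = 215·9 = 1935
x² - 215y² = 1936 - 1935 = 1
Since this equals 1, (44, 3) is a solution.

Yes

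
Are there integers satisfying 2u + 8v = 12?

Step 1: Compute gcd(2, 8).
gcd(2, 8) = 2

Step 2: Check divisibility.
Does 2 divide 12? 12 = 2 x 6, so yes.

By the theorem on linear Diophantine equations, 2u + 8v = 12 has integer solutions if and only if gcd(2, 8) divides 12. Since 2 | 12, solutions exist.

Yes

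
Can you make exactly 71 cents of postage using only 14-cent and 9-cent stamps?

We need non-negative x, y with 14x + 9y = 71.
gcd(14, 9) = 1 divides 71, so integer solutions exist, but checking x = 0..5 shows none with y ≥ 0.
So 71 cannot be made with non-negative stamp counts.

No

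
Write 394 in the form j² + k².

We need to find integers j, k > 0 such that j² + k² = 394.
Trying j = 13: k² = 394 - 13² = 394 - 169 = 225
k = 15
Check: 13² + 15² = 169 + 225 = 394 ✓

394 = 13² + 15²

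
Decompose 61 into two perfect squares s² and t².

We need to find integers s, t > 0 such that s² + t² = 61.
Trying s = 5: t² = 61 - 5² = 61 - 25 = 36
t = 6
Check: 5² + 6² = 25 + 36 = 61 ✓

61 = 5² + 6²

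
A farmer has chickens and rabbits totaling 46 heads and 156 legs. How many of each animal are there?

Let c = chickens, r = rabbits.
Heads: c + r = 46
Legs: 2c + 4r = 156
From the first equation, c = 46 - r. Substitute:
2(46 - r) + 4r = 156
92 + 2r = 156
r = (156 - 92)/2 = 32
c = 46 - 32 = 14

Chickens: 14, Rabbits: 32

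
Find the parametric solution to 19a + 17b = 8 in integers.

Step 1: Compute gcd(19, 17) = 1.
Since 1 divides 8, solutions exist.

Step 2: Find a particular solution using extended Euclidean algorithm.
We get a₀ = -64, b₀ = 72.
Check: 19*-64 + 17*72 = 8 = 8 ✓

Step 3: Write the general solution.
a = -64 + (17/1)t = -64 + 17t
b = 72 - (19/1)t = 72 - 19t
for any integer t.

a = -64 + 17t, b = 72 - 19t for integer t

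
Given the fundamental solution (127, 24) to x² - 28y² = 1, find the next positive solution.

Solutions to x² - Dy² = 1 are generated by powers of (x₀ + y₀√D).
The next solution satisfies x₁ + y₁√28 = (x₀ + y₀√28)², giving:
x₁ = x₀² + 28y₀² = 127² + 28·24² = 16129 + 16128 = 32257
y₁ = 2x₀y₀ = 2·127·24 = 6096

Verify: 32257² - 28·6096² = 1040514049 - 1040514048 = 1 ✓

x = 32257, y = 6096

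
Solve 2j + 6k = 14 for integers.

Step 1: Check solvability.
gcd(2, 6) = 2
Since 2 divides 14, solutions exist.

Step 2: Apply extended Euclidean algorithm to find gcd.
We find integers such that 2*x0 + 6*y0 = 2

Step 3: Scale the particular solution.
Multiply by 14/2 = 7:
j = 7, k = 0

Step 4: Verify.
2*(7) + 6*(0) = 14 = 14 ✓

j = 7, k = 0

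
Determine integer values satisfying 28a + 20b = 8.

Step 1: Check solvability.
gcd(28, 20) = 4
Since 4 divides 8, solutions exist.

Step 2: Apply extended Euclidean algorithm to find gcd.
We find integers such that 28*x0 + 20*y0 = 4

Step 3: Scale the particular solution.
Multiply by 8/4 = 2:
a = -4, b = 6

Step 4: Verify.
28*(-4) + 20*(6) = 8 = 8 ✓

a = -4, b = 6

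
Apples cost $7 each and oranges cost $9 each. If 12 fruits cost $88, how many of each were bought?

Let a = apples, o = oranges.
a + o = 12
7a + 9o = 88
Substitute o = 12 - a:
7a + 9(12 - a) = 88
(7 - 9)a = 88 - 108
-2a = -20
a = 10, o = 12 - 10 = 2

Apples: 10, Oranges: 2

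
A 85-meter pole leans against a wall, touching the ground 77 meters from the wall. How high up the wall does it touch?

The ladder, wall, and ground form a right triangle with hypotenuse 85 and one leg 77.
By the Pythagorean theorem: h² = 85² - 77² = 7225 - 5929 = 1296
h = √1296 = 36 meters

36 meters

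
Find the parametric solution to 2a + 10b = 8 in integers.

Step 1: Compute gcd(2, 10) = 2.
Since 2 divides 8, solutions exist.

Step 2: Find a particular solution using extended Euclidean algorithm.
We get a₀ = 4, b₀ = 0.
Check: 2*4 + 10*0 = 8 = 8 ✓

Step 3: Write the general solution.
a = 4 + (10/2)t = 4 + 5t
b = 0 - (2/2)t = 0 - 1t
for any integer t.

a = 4 + 5t, b = 0 - 1t for integer t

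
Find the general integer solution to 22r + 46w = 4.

Step 1: Compute gcd(22, 46) = 2.
Since 2 divides 4, solutions exist.

Step 2: Find a particular solution using extended Euclidean algorithm.
We get r₀ = -4, w₀ = 2.
Check: 22*-4 + 46*2 = 4 = 4 ✓

Step 3: Write the general solution.
r = -4 + (46/2)t = -4 + 23t
w = 2 - (22/2)t = 2 - 11t
for any integer t.

r = -4 + 23t, w = 2 - 11t for integer t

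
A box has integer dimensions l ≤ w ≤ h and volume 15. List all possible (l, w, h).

Iterate l from 1 to ⌊15^(1/3)⌋. For each l dividing 15, iterate w ≥ l with w dividing 15/l, and set h = 15/(l·w).
Triples found (2): (1×1×15), (1×3×5)

(1×1×15), (1×3×5)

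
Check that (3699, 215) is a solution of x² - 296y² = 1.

Compute x² = 3699² = 13682601
Compute 296y² = 296·215² = 296·46225 = 13682600
x² - 296y² = 13682601 - 13682600 = 1
Since this equals 1, (3699, 215) is a solution.

Yes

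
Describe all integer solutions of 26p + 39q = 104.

Step 1: Compute gcd(26, 39) = 13.
Since 13 divides 104, solutions exist.

Step 2: Find a particular solution using extended Euclidean algorithm.
We get p₀ = -8, q₀ = 8.
Check: 26*-8 + 39*8 = 104 = 104 ✓

Step 3: Write the general solution.
p = -8 + (39/13)t = -8 + 3t
q = 8 - (26/13)t = 8 - 2t
for any integer t.

p = -8 + 3t, q = 8 - 2t for integer t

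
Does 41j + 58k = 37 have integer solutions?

Step 1: Compute gcd(41, 58).
gcd(41, 58) = 1

Step 2: Check divisibility.
Does 1 divide 37? 37 = 1 x 37, so yes.

By the theorem on linear Diophantine equations, 41j + 58k = 37 has integer solutions if and only if gcd(41, 58) divides 37. Since 1 | 37, solutions exist.

Yes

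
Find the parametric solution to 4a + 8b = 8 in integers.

Step 1: Compute gcd(4, 8) = 4.
Since 4 divides 8, solutions exist.

Step 2: Find a particular solution using extended Euclidean algorithm.
We get a₀ = 2, b₀ = 0.
Check: 4*2 + 8*0 = 8 = 8 ✓

Step 3: Write the general solution.
a = 2 + (8/4)t = 2 + 2t
b = 0 - (4/4)t = 0 - 1t
for any integer t.

a = 2 + 2t, b = 0 - 1t for integer t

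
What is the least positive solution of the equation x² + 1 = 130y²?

We need x² = 130y² - 1. Try successive y:
y = 1: x² = 130·1² - 1 = 129, not a perfect square
y = 2: x² = 130·2² - 1 = 519, not a perfect square
y = 3: x² = 130·3² - 1 = 1169, not a perfect square
...
y = 5: x² = 130·5² - 1 = 3249 = 57² ✓
Check: 57² - 130·5² = 3249 - 3250 = -1 ✓

x = 57, y = 5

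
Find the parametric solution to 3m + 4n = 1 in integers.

Step 1: Compute gcd(3, 4) = 1.
Since 1 divides 1, solutions exist.

Step 2: Find a particular solution using extended Euclidean algorithm.
We get m₀ = -1, n₀ = 1.
Check: 3*-1 + 4*1 = 1 = 1 ✓

Step 3: Write the general solution.
m = -1 + (4/1)t = -1 + 4t
n = 1 - (3/1)t = 1 - 3t
for any integer t.

m = -1 + 4t, n = 1 - 3t for integer t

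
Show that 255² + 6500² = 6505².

Compute a² + b² = 255² + 6500² = 65025 + 42250000 = 42315025
Compute c² = 6505² = 42315025
Since 42315025 = 42315025, confirmed.

Yes, it is a Pythagorean triple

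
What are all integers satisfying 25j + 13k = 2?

Step 1: Compute gcd(25, 13) = 1.
Since 1 divides 2, solutions exist.

Step 2: Find a particular solution using extended Euclidean algorithm.
We get j₀ = -2, k₀ = 4.
Check: 25*-2 + 13*4 = 2 = 2 ✓

Step 3: Write the general solution.
j = -2 + (13/1)t = -2 + 13t
k = 4 - (25/1)t = 4 - 25t
for any integer t.

j = -2 + 13t, k = 4 - 25t for integer t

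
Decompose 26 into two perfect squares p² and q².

We need to find integers p, q > 0 such that p² + q² = 26.
Trying p = 1: q² = 26 - 1² = 26 - 1 = 25
q = 5
Check: 1² + 5² = 1 + 25 = 26 ✓

26 = 1² + 5²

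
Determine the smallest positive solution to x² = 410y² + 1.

We seek the smallest positive integers (x, y) with x² - 410y² = 1, i.e., x² = 410y² + 1.
Try successive y values:
y = 1: x² = 410·1² + 1 = 411, not a perfect square
y = 2: x² = 410·2² + 1 = 1641, not a perfect square
y = 3: x² = 410·3² + 1 = 3691, not a perfect square
... continuing the search (or via continued fractions) ...
y = 4: x² = 410·4² + 1 = 6561, x = 81 ✓

Verify: 81² - 410·4² = 6561 - 6560 = 1 ✓

x = 81, y = 4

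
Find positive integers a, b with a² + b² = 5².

We need a² + b² = 5² = 25.
Trying: 3² + 4² = 9 + 16 = 25 ✓

(3, 4, 5)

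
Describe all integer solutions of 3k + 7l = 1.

Step 1: Compute gcd(3, 7) = 1.
Since 1 divides 1, solutions exist.

Step 2: Find a particular solution using extended Euclidean algorithm.
We get k₀ = -2, l₀ = 1.
Check: 3*-2 + 7*1 = 1 = 1 ✓

Step 3: Write the general solution.
k = -2 + (7/1)t = -2 + 7t
l = 1 - (3/1)t = 1 - 3t
for any integer t.

k = -2 + 7t, l = 1 - 3t for integer t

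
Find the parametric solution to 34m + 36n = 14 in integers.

Step 1: Compute gcd(34, 36) = 2.
Since 2 divides 14, solutions exist.

Step 2: Find a particular solution using extended Euclidean algorithm.
We get m₀ = -7, n₀ = 7.
Check: 34*-7 + 36*7 = 14 = 14 ✓

Step 3: Write the general solution.
m = -7 + (36/2)t = -7 + 18t
n = 7 - (34/2)t = 7 - 17t
for any integer t.

m = -7 + 18t, n = 7 - 17t for integer t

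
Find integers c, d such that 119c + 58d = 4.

Step 1: Check solvability.
gcd(119, 58) = 1
Since 1 divides 4, solutions exist.

Step 2: Apply extended Euclidean algorithm to find gcd.
We find integers such that 119*x0 + 58*y0 = 1

Step 3: Scale the particular solution.
Multiply by 4/1 = 4:
c = -76, d = 156

Step 4: Verify.
119*(-76) + 58*(156) = 4 = 4 ✓

c = -76, d = 156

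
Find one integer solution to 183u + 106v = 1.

Step 1: Check solvability.
gcd(183, 106) = 1
Since 1 divides 1, solutions exist.

Step 2: Apply extended Euclidean algorithm to find gcd.
We find integers such that 183*x0 + 106*y0 = 1

Step 3: Scale the particular solution.
Multiply by 1/1 = 1:
u = -11, v = 19

Step 4: Verify.
183*(-11) + 106*(19) = 1 = 1 ✓

u = -11, v = 19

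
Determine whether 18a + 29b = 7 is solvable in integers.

Step 1: Compute gcd(18, 29).
gcd(18, 29) = 1

Step 2: Check divisibility.
Does 1 divide 7? 7 = 1 x 7, so yes.

By the theorem on linear Diophantine equations, 18a + 29b = 7 has integer solutions if and only if gcd(18, 29) divides 7. Since 1 | 7, solutions exist.

Yes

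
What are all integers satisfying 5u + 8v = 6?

Step 1: Compute gcd(5, 8) = 1.
Since 1 divides 6, solutions exist.

Step 2: Find a particular solution using extended Euclidean algorithm.
We get u₀ = -18, v₀ = 12.
Check: 5*-18 + 8*12 = 6 = 6 ✓

Step 3: Write the general solution.
u = -18 + (8/1)t = -18 + 8t
v = 12 - (5/1)t = 12 - 5t
for any integer t.

u = -18 + 8t, v = 12 - 5t for integer t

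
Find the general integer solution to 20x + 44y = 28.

Step 1: Compute gcd(20, 44) = 4.
Since 4 divides 28, solutions exist.

Step 2: Find a particular solution using extended Euclidean algorithm.
We get x₀ = -14, y₀ = 7.
Check: 20*-14 + 44*7 = 28 = 28 ✓

Step 3: Write the general solution.
x = -14 + (44/4)t = -14 + 11t
y = 7 - (20/4)t = 7 - 5t
for any integer t.

x = -14 + 11t, y = 7 - 5t for integer t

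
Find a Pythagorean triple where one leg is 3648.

We need the other leg and hypotenuse such that 3648² + x² = c².
Take x = 860, c = 3748: 3648² + 860² = 13307904 + 739600 = 14047504 = 3748² ✓
Triple: (860, 3648, 3748)

(860, 3648, 3748)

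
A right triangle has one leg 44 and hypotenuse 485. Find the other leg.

a² = c² - b² = 235225 - 1936 = 233289
a = 483

483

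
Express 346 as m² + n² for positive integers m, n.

We need to find integers m, n > 0 such that m² + n² = 346.
Trying m = 11: n² = 346 - 11² = 346 - 121 = 225
n = 15
Check: 11² + 15² = 121 + 225 = 346 ✓

346 = 11² + 15²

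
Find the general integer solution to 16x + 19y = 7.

Step 1: Compute gcd(16, 19) = 1.
Since 1 divides 7, solutions exist.

Step 2: Find a particular solution using extended Euclidean algorithm.
We get x₀ = 42, y₀ = -35.
Check: 16*42 + 19*-35 = 7 = 7 ✓

Step 3: Write the general solution.
x = 42 + (19/1)t = 42 + 19t
y = -35 - (16/1)t = -35 - 16t
for any integer t.

x = 42 + 19t, y = -35 - 16t for integer t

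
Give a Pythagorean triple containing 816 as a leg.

We need the other leg and hypotenuse such that 816² + x² = c².
Take x = 1638, c = 1830: 816² + 1638² = 665856 + 2683044 = 3348900 = 1830² ✓
Triple: (1638, 816, 1830)

(1638, 816, 1830)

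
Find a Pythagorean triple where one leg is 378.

We need the other leg and hypotenuse such that 378² + x² = c².
Take x = 11904, c = 11910: 378² + 11904² = 142884 + 141705216 = 141848100 = 11910² ✓
Triple: (378, 11904, 11910)

(378, 11904, 11910)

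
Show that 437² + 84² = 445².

Compute a² + b²:
437² + 84² = 190969 + 7056 = 198025
Compute c²:
445² = 198025
Since 198025 = 198025, it is a Pythagorean triple.

Yes, it is a Pythagorean triple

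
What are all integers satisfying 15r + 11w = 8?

Step 1: Compute gcd(15, 11) = 1.
Since 1 divides 8, solutions exist.

Step 2: Find a particular solution using extended Euclidean algorithm.
We get r₀ = 24, w₀ = -32.
Check: 15*24 + 11*-32 = 8 = 8 ✓

Step 3: Write the general solution.
r = 24 + (11/1)t = 24 + 11t
w = -32 - (15/1)t = -32 - 15t
for any integer t.

r = 24 + 11t, w = -32 - 15t for integer t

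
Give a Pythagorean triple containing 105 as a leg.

We need the other leg and hypotenuse such that 105² + x² = c².
Take x = 36, c = 111: 105² + 36² = 11025 + 1296 = 12321 = 111² ✓
Triple: (105, 36, 111)

(105, 36, 111)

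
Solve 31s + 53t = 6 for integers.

Step 1: Check solvability.
gcd(31, 53) = 1
Since 1 divides 6, solutions exist.

Step 2: Apply extended Euclidean algorithm to find gcd.
We find integers such that 31*x0 + 53*y0 = 1

Step 3: Scale the particular solution.
Multiply by 6/1 = 6:
s = 72, t = -42

Step 4: Verify.
31*(72) + 53*(-42) = 6 = 6 ✓

s = 72, t = -42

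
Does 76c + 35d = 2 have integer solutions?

Step 1: Compute gcd(76, 35).
gcd(76, 35) = 1

Step 2: Check divisibility.
Does 1 divide 2? 2 = 1 x 2, so yes.

By the theorem on linear Diophantine equations, 76c + 35d = 2 has integer solutions if and only if gcd(76, 35) divides 2. Since 1 | 2, solutions exist.

Yes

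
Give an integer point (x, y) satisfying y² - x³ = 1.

Try small integer x values and check whether x³ + 1 is a perfect square.
x = 0: x³ + 1 = 0³ + 1 = 0 + 1 = 1
Is 1 a perfect square? 1² = 1 ✓
So (x, y) = (0, 1) is a solution.

x = 0, y = 1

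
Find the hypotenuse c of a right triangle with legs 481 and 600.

c² = a² + b² = 481² + 600² = 231361 + 360000 = 591361
c = sqrt(591361) = 769

769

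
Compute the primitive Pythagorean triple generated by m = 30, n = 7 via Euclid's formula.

a = m² - n² = 30² - 7² = 900 - 49 = 851
b = 2mn = 2·30·7 = 420
c = m² + n² = 900 + 49 = 949
Verify: 851² + 420² = 724201 + 176400 = 900601 = 949² ✓

(851, 420, 949)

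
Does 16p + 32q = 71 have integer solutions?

Step 1: Compute gcd(16, 32).
gcd(16, 32) = 16

Step 2: Check divisibility.
Does 16 divide 71? 71 = 16 x 4 + 7, so no.

By the theorem on linear Diophantine equations, 16p + 32q = 71 has integer solutions if and only if gcd(16, 32) divides 71. Since 16 does not divide 71, no solutions exist.

No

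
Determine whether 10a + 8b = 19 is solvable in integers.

Step 1: Compute gcd(10, 8).
gcd(10, 8) = 2

Step 2: Check divisibility.
Does 2 divide 19? 19 = 2 x 9 + 1, so no.

By the theorem on linear Diophantine equations, 10a + 8b = 19 has integer solutions if and only if gcd(10, 8) divides 19. Since 2 does not divide 19, no solutions exist.

No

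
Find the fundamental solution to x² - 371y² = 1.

We seek the smallest positive integers (x, y) with x² - 371y² = 1, i.e., x² = 371y² + 1.
Try successive y values:
y = 1: x² = 371·1² + 1 = 372, not a perfect square
y = 2: x² = 371·2² + 1 = 1485, not a perfect square
y = 3: x² = 371·3² + 1 = 3340, not a perfect square
... continuing the search (or via continued fractions) ...
y = 88: x² = 371·88² + 1 = 2873025, x = 1695 ✓

Verify: 1695² - 371·88² = 2873025 - 2873024 = 1 ✓

x = 1695, y = 88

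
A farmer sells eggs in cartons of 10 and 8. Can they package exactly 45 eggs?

We need non-negative a, b with 10a + 8b = 45.
gcd(10, 8) = 2, and 2 does not divide 45.
No integer solutions exist.

No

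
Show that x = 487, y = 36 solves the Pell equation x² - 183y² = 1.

Compute x² = 487² = 237169
Compute 183y² = 183·36² = 183·1296 = 237168
x² - 183y² = 237169 - 237168 = 1
Since this equals 1, (487, 36) is a solution.

Yes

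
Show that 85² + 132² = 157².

Compute a² + b²:
85² + 132² = 7225 + 17424 = 24649
Compute c²:
157² = 24649
Since 24649 = 24649, it is a Pythagorean triple.

Yes, it is a Pythagorean triple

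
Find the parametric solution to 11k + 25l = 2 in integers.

Step 1: Compute gcd(11, 25) = 1.
Since 1 divides 2, solutions exist.

Step 2: Find a particular solution using extended Euclidean algorithm.
We get k₀ = -18, l₀ = 8.
Check: 11*-18 + 25*8 = 2 = 2 ✓

Step 3: Write the general solution.
k = -18 + (25/1)t = -18 + 25t
l = 8 - (11/1)t = 8 - 11t
for any integer t.

k = -18 + 25t, l = 8 - 11t for integer t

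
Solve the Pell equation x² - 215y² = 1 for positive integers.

We seek the smallest positive integers (x, y) with x² - 215y² = 1, i.e., x² = 215y² + 1.
Try successive y values:
y = 1: x² = 215·1² + 1 = 216, not a perfect square
y = 2: x² = 215·2² + 1 = 861, not a perfect square
y = 3: x² = 215·3² + 1 = 1936, x = 44 ✓

Verify: 44² - 215·3² = 1936 - 1935 = 1 ✓

x = 44, y = 3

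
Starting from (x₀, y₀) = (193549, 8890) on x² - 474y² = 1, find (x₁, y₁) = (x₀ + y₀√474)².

Solutions to x² - Dy² = 1 are generated by powers of (x₀ + y₀√D).
The next solution satisfies x₁ + y₁√474 = (x₀ + y₀√474)², giving:
x₁ = x₀² + 474y₀² = 193549² + 474·8890² = 37461215401 + 37461215400 = 74922430801
y₁ = 2x₀y₀ = 2·193549·8890 = 3441301220

Verify: 74922430801² - 474·3441301220² = 5613370637130633501601 - 5613370637130633501600 = 1 ✓

x = 74922430801, y = 3441301220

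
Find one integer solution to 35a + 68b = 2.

Step 1: Check solvability.
gcd(35, 68) = 1
Since 1 divides 2, solutions exist.

Step 2: Apply extended Euclidean algorithm to find gcd.
We find integers such that 35*x0 + 68*y0 = 1

Step 3: Scale the particular solution.
Multiply by 2/1 = 2:
a = -66, b = 34

Step 4: Verify.
35*(-66) + 68*(34) = 2 = 2 ✓

a = -66, b = 34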